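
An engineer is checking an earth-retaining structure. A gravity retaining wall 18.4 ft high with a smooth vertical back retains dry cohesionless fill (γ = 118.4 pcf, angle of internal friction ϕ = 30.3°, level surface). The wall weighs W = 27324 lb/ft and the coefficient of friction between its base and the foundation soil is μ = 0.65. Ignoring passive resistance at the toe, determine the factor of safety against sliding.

K_a = tan²(45° − 30.3°/2) = 0.3293.
P_a = ½K_aγH² = 0.5×0.3293×118.4×18.4² = 6600 lb/ft, acting at H/3 = 6.133 ft above the base.
FS_sliding = μW / P_a = 0.65×27324 / 6600 = 2.691.

2.69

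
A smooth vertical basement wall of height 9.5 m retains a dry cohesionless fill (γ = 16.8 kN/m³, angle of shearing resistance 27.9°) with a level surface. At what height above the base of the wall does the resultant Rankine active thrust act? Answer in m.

K_a = 0.3625.
The pressure distribution is triangular, so the resultant acts at H/3 above the base = 9.5/3 = 3.167 m.

3.17 m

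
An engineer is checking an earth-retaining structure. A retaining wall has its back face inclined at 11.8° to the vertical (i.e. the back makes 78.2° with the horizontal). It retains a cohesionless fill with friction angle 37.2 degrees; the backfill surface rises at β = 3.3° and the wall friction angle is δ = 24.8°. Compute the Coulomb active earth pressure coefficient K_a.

K_a = sin²(α+φ) / [sin²α · sin(α−δ) · (1 + √{sin(φ+δ)sin(φ−β) / (sin(α−δ)sin(α+β))})²].
With α = 78.2°, φ = 37.2°, δ = 24.8°, β = 3.3°: K_a = 0.3320.

0.332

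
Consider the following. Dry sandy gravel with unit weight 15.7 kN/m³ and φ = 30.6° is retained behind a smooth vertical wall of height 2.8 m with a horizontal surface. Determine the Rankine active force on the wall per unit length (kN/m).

20.0 kN/m

K_a = tan²(45° − φ/2) = 0.3253.
P_a = ½ K_a γ H² = 0.5 × 0.3253 × 15.7 × 2.8² = 20.02 kN/m.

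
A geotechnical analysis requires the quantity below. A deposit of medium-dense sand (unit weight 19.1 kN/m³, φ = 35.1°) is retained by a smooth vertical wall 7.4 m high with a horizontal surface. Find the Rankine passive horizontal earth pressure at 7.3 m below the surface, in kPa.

517 kPa

K_p = (1 + sin φ)/(1 − sin φ) = 3.706.
σ_h = K_p γ z = 3.706 × 19.1 × 7.3 = 516.7 kPa.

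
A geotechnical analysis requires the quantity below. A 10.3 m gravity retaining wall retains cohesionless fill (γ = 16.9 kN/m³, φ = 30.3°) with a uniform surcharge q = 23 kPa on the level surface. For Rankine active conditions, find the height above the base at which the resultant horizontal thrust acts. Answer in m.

K_a = 0.3293.
Triangular part P₁ = ½K_aγH² = 295.2 at H/3 = 3.433 m; rectangular part P₂ = K_a q H = 78.02 at H/2 = 5.150 m.
ȳ = (P₁·3.433 + P₂·5.150)/(P₁+P₂) = 3.792 m.

3.79 m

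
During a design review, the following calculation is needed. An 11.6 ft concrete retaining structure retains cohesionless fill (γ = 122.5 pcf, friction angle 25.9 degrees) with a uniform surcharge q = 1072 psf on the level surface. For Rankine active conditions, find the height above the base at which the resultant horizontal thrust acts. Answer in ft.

5.03 ft

K_a = 0.3920.
Triangular part P₁ = ½K_aγH² = 3231 at H/3 = 3.867 ft; rectangular part P₂ = K_a q H = 4874 at H/2 = 5.800 ft.
ȳ = (P₁·3.867 + P₂·5.800)/(P₁+P₂) = 5.029 ft.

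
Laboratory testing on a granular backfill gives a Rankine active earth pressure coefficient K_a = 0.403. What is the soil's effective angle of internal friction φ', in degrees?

25.2°

K_a = tan²(45° − φ/2) ⇒ 45° − φ/2 = arctan(√0.403) = 32.41°.
φ = 2(45° − 32.41°) = 25.18°.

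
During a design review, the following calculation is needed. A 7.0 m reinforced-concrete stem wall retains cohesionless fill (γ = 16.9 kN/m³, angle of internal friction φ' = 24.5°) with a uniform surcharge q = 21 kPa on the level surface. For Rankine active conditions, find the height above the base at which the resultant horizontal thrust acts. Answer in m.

2.64 m

K_a = 0.4137.
Triangular part P₁ = ½K_aγH² = 171.3 at H/3 = 2.333 m; rectangular part P₂ = K_a q H = 60.82 at H/2 = 3.500 m.
ȳ = (P₁·2.333 + P₂·3.500)/(P₁+P₂) = 2.639 m.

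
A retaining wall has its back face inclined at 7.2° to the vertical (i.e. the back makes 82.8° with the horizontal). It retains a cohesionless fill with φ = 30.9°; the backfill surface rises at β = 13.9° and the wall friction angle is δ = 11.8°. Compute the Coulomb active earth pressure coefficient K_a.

K_a = sin²(α+φ) / [sin²α · sin(α−δ) · (1 + √{sin(φ+δ)sin(φ−β) / (sin(α−δ)sin(α+β))})²].
With α = 82.8°, φ = 30.9°, δ = 11.8°, β = 13.9°: K_a = 0.4229.

0.423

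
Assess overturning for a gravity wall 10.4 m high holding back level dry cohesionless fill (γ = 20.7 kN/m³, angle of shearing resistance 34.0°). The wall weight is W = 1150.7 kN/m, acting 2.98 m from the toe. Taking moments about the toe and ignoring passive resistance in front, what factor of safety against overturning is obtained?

K_a = tan²(45° − 34.0°/2) = 0.2827.
P_a = ½K_aγH² = 0.5×0.2827×20.7×10.4² = 316.5 kN/m, acting at H/3 = 3.467 m above the base.
Overturning moment M_o = P_a × H/3 = 316.5 × 3.467 = 1097.
Resisting moment M_r = W × 2.98 = 1150.7 × 2.98 = 3429.
FS_overturning = M_r/M_o = 3429/1097 = 3.125.

3.13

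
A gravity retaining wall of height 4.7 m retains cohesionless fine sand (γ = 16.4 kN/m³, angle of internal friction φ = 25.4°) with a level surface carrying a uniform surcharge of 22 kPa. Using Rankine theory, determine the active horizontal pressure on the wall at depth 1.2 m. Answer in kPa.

K_a = (1 − sin φ)/(1 + sin φ) = 0.3996.
σ_v = γz + q = 16.4 × 1.2 + 22 = 41.68 kPa.
σ_h = K_a σ_v = 0.3996 × 41.68 = 16.66 kPa.

16.7 kPa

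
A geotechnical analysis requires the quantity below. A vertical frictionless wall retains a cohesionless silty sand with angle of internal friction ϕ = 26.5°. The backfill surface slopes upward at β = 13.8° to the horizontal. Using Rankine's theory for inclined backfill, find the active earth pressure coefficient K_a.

K_a = cos β · (cos β − √(cos²β − cos²φ)) / (cos β + √(cos²β − cos²φ)).
cos β = 0.9711, cos φ = 0.8949, √(cos²β − cos²φ) = 0.3771.
K_a = 0.9711 × (0.9711 − 0.3771)/(0.9711 + 0.3771) = 0.4279.

0.428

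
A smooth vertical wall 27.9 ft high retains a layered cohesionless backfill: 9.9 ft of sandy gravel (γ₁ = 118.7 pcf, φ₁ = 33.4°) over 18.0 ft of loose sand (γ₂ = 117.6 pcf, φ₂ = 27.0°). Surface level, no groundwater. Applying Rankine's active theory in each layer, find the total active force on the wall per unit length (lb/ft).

K_a1 = tan²(45°−33.4°/2) = 0.2899; K_a2 = tan²(45°−27.0°/2) = 0.3755.
Layer 1: σ at base = K_a1 γ₁ h₁ = 340.7 psf; P₁ = ½×340.7×9.9 = 1686.
Layer 2: σ_v at top = γ₁h₁ = 1175; σ_h top = K_a2×1175 = 441.3; σ_h base = K_a2×(1175+117.6×18.0) = 1236.
P₂ = ½(441.3+1236)×18.0 = 15100. Total P_a = 1686+15100 = 16780 lb/ft.

16800 lb/ft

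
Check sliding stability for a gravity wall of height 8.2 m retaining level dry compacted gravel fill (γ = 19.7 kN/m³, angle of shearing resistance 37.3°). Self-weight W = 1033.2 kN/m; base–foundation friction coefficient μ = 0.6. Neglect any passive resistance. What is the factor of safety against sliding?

3.82

K_a = tan²(45° − 37.3°/2) = 0.2453.
P_a = ½K_aγH² = 0.5×0.2453×19.7×8.2² = 162.5 kN/m, acting at H/3 = 2.733 m above the base.
FS_sliding = μW / P_a = 0.6×1033.2 / 162.5 = 3.815.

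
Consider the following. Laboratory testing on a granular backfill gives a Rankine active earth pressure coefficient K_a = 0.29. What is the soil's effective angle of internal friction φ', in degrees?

33.4°

K_a = tan²(45° − φ/2) ⇒ 45° − φ/2 = arctan(√0.29) = 28.30°.
φ = 2(45° − 28.30°) = 33.39°.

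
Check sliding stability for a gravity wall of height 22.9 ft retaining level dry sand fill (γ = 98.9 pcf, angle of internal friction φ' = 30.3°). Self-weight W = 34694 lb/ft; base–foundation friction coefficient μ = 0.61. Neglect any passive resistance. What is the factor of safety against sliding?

K_a = tan²(45° − 30.3°/2) = 0.3293.
P_a = ½K_aγH² = 0.5×0.3293×98.9×22.9² = 8540 lb/ft, acting at H/3 = 7.633 ft above the base.
FS_sliding = μW / P_a = 0.61×34694 / 8540 = 2.478.

2.48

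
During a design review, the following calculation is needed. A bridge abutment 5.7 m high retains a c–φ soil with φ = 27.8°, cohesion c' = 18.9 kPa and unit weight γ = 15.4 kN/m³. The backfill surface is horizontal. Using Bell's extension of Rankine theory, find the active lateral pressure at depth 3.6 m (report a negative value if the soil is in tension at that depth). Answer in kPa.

-2.63 kPa

K_a = (1 − sin φ)/(1 + sin φ) = 0.3639.
σ_a = K_a γ z − 2c√K_a = 0.3639×15.4×3.6 − 2×18.9×0.6032 = -2.628 kPa.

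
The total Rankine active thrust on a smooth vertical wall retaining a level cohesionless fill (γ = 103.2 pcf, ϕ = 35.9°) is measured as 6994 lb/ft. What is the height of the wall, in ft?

22.8 ft

K_a = 0.2607. P_a = ½ K_a γ H² ⇒ H = √(2P_a/(K_a γ)).
H = √(2×6994/(0.2607×103.2)) = 22.80 ft.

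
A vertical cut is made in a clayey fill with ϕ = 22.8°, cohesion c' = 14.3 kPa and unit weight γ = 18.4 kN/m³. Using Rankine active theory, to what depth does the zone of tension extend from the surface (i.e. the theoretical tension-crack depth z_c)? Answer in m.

2.34 m

K_a = tan²(45° − 22.8°/2) = 0.4414; √K_a = 0.6644.
The active pressure is zero where K_a γ z = 2c√K_a, so z_c = 2c/(γ√K_a) = 2×14.3/(18.4×0.6644) = 2.339 m.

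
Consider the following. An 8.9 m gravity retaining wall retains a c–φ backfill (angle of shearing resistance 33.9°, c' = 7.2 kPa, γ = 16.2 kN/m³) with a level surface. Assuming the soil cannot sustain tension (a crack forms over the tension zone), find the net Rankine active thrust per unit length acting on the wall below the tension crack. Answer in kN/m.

120 kN/m

K_a = 0.2839; √K_a = 0.5328.
Tension-crack depth z_c = 2c/(γ√K_a) = 2×7.2/(16.2×0.5328) = 1.668 m.
σ_a at base = K_a γ H − 2c√K_a = 0.2839×16.2×8.9 − 2×7.2×0.5328 = 33.26 kPa.
P_a = ½ × 33.26 × (H − z_c) = 0.5×33.26×7.232 = 120.3 kN/m.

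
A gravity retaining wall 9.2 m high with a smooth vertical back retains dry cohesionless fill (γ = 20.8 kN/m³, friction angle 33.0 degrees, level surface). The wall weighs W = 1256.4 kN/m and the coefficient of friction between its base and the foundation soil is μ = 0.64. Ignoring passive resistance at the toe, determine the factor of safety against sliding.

K_a = tan²(45° − 33.0°/2) = 0.2948.
P_a = ½K_aγH² = 0.5×0.2948×20.8×9.2² = 259.5 kN/m, acting at H/3 = 3.067 m above the base.
FS_sliding = μW / P_a = 0.64×1256.4 / 259.5 = 3.099.

3.10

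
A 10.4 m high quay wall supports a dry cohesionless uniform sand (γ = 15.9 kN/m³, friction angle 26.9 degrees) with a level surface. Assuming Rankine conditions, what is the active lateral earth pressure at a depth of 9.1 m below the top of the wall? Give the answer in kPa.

K_a = (1 − sin φ)/(1 + sin φ) = 0.3770.
σ_h = K_a γ z = 0.3770 × 15.9 × 9.1 = 54.55 kPa.

54.5 kPa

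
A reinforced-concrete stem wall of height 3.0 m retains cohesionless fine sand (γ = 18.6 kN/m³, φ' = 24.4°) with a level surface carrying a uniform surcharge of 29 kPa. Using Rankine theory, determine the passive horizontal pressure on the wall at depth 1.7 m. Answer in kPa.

K_p = (1 + sin φ)/(1 − sin φ) = 2.408.
σ_v = γz + q = 18.6 × 1.7 + 29 = 60.62 kPa.
σ_h = K_p σ_v = 2.408 × 60.62 = 146.0 kPa.

146 kPa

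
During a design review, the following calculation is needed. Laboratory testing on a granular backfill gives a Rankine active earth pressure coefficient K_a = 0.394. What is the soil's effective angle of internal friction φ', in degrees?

K_a = tan²(45° − φ/2) ⇒ 45° − φ/2 = arctan(√0.394) = 32.12°.
φ = 2(45° − 32.12°) = 25.77°.

25.8°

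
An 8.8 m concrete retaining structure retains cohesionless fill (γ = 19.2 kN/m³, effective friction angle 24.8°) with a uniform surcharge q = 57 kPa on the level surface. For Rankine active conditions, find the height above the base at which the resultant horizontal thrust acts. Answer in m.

3.52 m

K_a = 0.4090.
Triangular part P₁ = ½K_aγH² = 304.1 at H/3 = 2.933 m; rectangular part P₂ = K_a q H = 205.2 at H/2 = 4.400 m.
ȳ = (P₁·2.933 + P₂·4.400)/(P₁+P₂) = 3.524 m.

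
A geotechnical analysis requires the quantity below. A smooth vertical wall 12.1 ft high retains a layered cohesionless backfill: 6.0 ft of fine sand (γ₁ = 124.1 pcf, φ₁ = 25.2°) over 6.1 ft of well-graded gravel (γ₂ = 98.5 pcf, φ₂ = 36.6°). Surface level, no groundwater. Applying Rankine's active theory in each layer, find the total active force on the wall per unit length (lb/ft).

K_a1 = tan²(45°−25.2°/2) = 0.4027; K_a2 = tan²(45°−36.6°/2) = 0.2530.
Layer 1: σ at base = K_a1 γ₁ h₁ = 299.9 psf; P₁ = ½×299.9×6.0 = 899.6.
Layer 2: σ_v at top = γ₁h₁ = 744.6; σ_h top = K_a2×744.6 = 188.4; σ_h base = K_a2×(744.6+98.5×6.1) = 340.3.
P₂ = ½(188.4+340.3)×6.1 = 1613. Total P_a = 899.6+1613 = 2512 lb/ft.

2510 lb/ft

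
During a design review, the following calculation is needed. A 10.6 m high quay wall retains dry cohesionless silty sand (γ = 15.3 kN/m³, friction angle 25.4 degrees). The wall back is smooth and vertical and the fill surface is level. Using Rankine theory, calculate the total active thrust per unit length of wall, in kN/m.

344 kN/m

K_a = tan²(45° − φ/2) = 0.3996.
P_a = ½ K_a γ H² = 0.5 × 0.3996 × 15.3 × 10.6² = 343.5 kN/m.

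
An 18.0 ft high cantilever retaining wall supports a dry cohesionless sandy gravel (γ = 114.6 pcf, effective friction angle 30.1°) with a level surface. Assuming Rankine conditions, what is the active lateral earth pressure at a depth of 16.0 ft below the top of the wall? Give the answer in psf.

K_a = (1 − sin φ)/(1 + sin φ) = 0.3320.
σ_h = K_a γ z = 0.3320 × 114.6 × 16.0 = 608.7 psf.

609 psf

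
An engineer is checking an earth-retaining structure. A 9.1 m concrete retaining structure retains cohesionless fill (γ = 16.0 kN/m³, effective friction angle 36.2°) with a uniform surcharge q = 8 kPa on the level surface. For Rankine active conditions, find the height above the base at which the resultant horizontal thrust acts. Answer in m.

K_a = 0.2574.
Triangular part P₁ = ½K_aγH² = 170.5 at H/3 = 3.033 m; rectangular part P₂ = K_a q H = 18.74 at H/2 = 4.550 m.
ȳ = (P₁·3.033 + P₂·4.550)/(P₁+P₂) = 3.183 m.

3.18 m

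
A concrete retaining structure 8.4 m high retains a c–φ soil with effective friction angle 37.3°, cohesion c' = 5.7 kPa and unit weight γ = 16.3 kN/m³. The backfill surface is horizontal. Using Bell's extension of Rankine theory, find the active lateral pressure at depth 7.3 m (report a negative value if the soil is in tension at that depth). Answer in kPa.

23.5 kPa

K_a = (1 − sin φ)/(1 + sin φ) = 0.2453.
σ_a = K_a γ z − 2c√K_a = 0.2453×16.3×7.3 − 2×5.7×0.4953 = 23.55 kPa.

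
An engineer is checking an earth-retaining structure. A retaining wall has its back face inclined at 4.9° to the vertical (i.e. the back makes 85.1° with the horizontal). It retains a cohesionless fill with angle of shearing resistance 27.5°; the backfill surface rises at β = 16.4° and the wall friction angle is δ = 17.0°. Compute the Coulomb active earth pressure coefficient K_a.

0.482

K_a = sin²(α+φ) / [sin²α · sin(α−δ) · (1 + √{sin(φ+δ)sin(φ−β) / (sin(α−δ)sin(α+β))})²].
With α = 85.1°, φ = 27.5°, δ = 17.0°, β = 16.4°: K_a = 0.4822.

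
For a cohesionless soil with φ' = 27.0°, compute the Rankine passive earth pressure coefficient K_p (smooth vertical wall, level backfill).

K_p = (1 + sin φ)/(1 − sin φ) = tan²(45° + 27.0°/2) = 2.663.

2.66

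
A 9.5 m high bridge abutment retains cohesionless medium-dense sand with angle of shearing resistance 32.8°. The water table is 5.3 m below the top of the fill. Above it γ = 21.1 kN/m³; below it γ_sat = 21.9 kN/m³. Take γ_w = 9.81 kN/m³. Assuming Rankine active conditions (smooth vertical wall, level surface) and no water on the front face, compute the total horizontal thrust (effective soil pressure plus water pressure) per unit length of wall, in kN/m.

346 kN/m

K_a = tan²(45° − φ/2) = 0.2973.
γ' = 21.9 − 9.81 = 12.09 kN/m³. Depth below WT = 4.2 m.
σ'_h at WT = K_a γ d_w = 33.24 kPa; at base = 33.24 + K_a γ' × 4.2 = 48.34 kPa.
P₁ (0–5.3 m) = ½×33.24×5.3 = 88.09. P₂ (5.3–9.5 m) = ½(33.24+48.34)×4.2 = 171.3.
P_w = ½ γ_w h₂² = 0.5×9.81×4.2² = 86.52. Total = 88.09+171.3+86.52 = 345.9 kN/m.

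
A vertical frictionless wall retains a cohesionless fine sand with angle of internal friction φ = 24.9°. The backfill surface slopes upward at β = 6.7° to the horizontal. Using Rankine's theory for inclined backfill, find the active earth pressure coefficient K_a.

0.418

K_a = cos β · (cos β − √(cos²β − cos²φ)) / (cos β + √(cos²β − cos²φ)).
cos β = 0.9932, cos φ = 0.9070, √(cos²β − cos²φ) = 0.4045.
K_a = 0.9932 × (0.9932 − 0.4045)/(0.9932 + 0.4045) = 0.4183.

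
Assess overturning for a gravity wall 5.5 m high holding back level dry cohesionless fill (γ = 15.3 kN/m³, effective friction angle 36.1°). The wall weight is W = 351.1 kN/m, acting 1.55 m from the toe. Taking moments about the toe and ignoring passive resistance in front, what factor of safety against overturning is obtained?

K_a = tan²(45° − 36.1°/2) = 0.2585.
P_a = ½K_aγH² = 0.5×0.2585×15.3×5.5² = 59.82 kN/m, acting at H/3 = 1.833 m above the base.
Overturning moment M_o = P_a × H/3 = 59.82 × 1.833 = 109.7.
Resisting moment M_r = W × 1.55 = 351.1 × 1.55 = 544.2.
FS_overturning = M_r/M_o = 544.2/109.7 = 4.962.

4.96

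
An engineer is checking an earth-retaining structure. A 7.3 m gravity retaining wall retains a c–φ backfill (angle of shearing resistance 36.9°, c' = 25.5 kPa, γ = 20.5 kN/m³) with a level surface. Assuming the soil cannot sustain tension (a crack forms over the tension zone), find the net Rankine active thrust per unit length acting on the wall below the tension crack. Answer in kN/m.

K_a = 0.2497; √K_a = 0.4997.
Tension-crack depth z_c = 2c/(γ√K_a) = 2×25.5/(20.5×0.4997) = 4.979 m.
σ_a at base = K_a γ H − 2c√K_a = 0.2497×20.5×7.3 − 2×25.5×0.4997 = 11.88 kPa.
P_a = ½ × 11.88 × (H − z_c) = 0.5×11.88×2.321 = 13.79 kN/m.

13.8 kN/m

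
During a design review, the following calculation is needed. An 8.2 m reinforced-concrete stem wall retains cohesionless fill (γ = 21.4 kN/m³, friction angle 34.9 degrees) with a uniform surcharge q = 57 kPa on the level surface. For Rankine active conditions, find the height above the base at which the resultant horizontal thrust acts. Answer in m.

K_a = 0.2721.
Triangular part P₁ = ½K_aγH² = 195.8 at H/3 = 2.733 m; rectangular part P₂ = K_a q H = 127.2 at H/2 = 4.100 m.
ȳ = (P₁·2.733 + P₂·4.100)/(P₁+P₂) = 3.272 m.

3.27 m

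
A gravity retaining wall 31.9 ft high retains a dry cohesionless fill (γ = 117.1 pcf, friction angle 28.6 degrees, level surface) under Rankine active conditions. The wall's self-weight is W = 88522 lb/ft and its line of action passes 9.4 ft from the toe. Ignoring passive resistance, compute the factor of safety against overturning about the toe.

K_a = tan²(45° − 28.6°/2) = 0.3525.
P_a = ½K_aγH² = 0.5×0.3525×117.1×31.9² = 21010 lb/ft, acting at H/3 = 10.63 ft above the base.
Overturning moment M_o = P_a × H/3 = 21010 × 10.63 = 223400.
Resisting moment M_r = W × 9.4 = 88522 × 9.4 = 832100.
FS_overturning = M_r/M_o = 832100/223400 = 3.725.

3.73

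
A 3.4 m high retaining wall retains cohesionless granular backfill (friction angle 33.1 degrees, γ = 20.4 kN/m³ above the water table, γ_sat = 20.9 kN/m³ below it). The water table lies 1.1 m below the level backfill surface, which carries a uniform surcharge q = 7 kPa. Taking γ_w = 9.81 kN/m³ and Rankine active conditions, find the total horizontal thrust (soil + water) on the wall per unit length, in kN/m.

60.3 kN/m

K_a = tan²(45° − φ/2) = 0.2936.
γ' = 20.9 − 9.81 = 11.09 kN/m³. h₂ = H − d_w = 2.3 m.
σ'_h: at surface K_a·q = 2.055; at WT K_a(q+γd_w) = 8.643; at base K_a(q+γd_w+γ'h₂) = 16.13 kPa.
P₁ = ½(2.055+8.643)×1.1 = 5.884; P₂ = ½(8.643+16.13)×2.3 = 28.49; P_w = ½γ_w h₂² = 25.95.
Total = 5.884+28.49+25.95 = 60.32 kN/m.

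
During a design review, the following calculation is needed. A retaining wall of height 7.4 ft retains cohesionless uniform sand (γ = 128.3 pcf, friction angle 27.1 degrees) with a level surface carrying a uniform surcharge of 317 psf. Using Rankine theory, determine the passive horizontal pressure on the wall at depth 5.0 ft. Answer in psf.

K_p = (1 + sin φ)/(1 − sin φ) = 2.673.
σ_v = γz + q = 128.3 × 5.0 + 317 = 958.5 psf.
σ_h = K_p σ_v = 2.673 × 958.5 = 2562 psf.

2560 psf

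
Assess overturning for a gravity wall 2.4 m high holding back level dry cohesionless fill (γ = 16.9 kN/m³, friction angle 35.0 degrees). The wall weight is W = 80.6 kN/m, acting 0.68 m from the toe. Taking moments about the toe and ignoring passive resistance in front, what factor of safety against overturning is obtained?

5.19

K_a = tan²(45° − 35.0°/2) = 0.2710.
P_a = ½K_aγH² = 0.5×0.2710×16.9×2.4² = 13.19 kN/m, acting at H/3 = 0.8000 m above the base.
Overturning moment M_o = P_a × H/3 = 13.19 × 0.8000 = 10.55.
Resisting moment M_r = W × 0.68 = 80.6 × 0.68 = 54.81.
FS_overturning = M_r/M_o = 54.81/10.55 = 5.194.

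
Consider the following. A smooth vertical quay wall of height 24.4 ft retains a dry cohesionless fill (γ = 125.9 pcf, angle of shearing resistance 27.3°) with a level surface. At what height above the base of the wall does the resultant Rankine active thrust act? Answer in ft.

K_a = 0.3711.
The pressure distribution is triangular, so the resultant acts at H/3 above the base = 24.4/3 = 8.133 ft.

8.13 ft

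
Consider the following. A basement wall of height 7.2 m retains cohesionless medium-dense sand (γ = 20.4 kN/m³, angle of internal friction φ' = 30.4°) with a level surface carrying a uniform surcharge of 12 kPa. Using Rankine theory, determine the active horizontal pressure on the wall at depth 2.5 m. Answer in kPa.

K_a = (1 − sin φ)/(1 + sin φ) = 0.3280.
σ_v = γz + q = 20.4 × 2.5 + 12 = 63.00 kPa.
σ_h = K_a σ_v = 0.3280 × 63.00 = 20.66 kPa.

20.7 kPa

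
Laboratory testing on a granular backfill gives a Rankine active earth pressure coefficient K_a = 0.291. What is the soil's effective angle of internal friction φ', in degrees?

K_a = tan²(45° − φ/2) ⇒ 45° − φ/2 = arctan(√0.291) = 28.34°.
φ = 2(45° − 28.34°) = 33.31°.

33.3°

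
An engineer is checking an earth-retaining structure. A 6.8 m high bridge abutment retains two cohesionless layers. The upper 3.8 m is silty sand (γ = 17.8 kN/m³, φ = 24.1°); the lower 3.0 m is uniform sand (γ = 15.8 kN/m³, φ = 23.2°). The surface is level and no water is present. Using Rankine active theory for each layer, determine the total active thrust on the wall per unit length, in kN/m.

K_a1 = tan²(45°−24.1°/2) = 0.4201; K_a2 = tan²(45°−23.2°/2) = 0.4348.
Layer 1: σ at base = K_a1 γ₁ h₁ = 28.42 kPa; P₁ = ½×28.42×3.8 = 53.99.
Layer 2: σ_v at top = γ₁h₁ = 67.64; σ_h top = K_a2×67.64 = 29.41; σ_h base = K_a2×(67.64+15.8×3.0) = 50.02.
P₂ = ½(29.41+50.02)×3.0 = 119.1. Total P_a = 53.99+119.1 = 173.1 kN/m.

173 kN/m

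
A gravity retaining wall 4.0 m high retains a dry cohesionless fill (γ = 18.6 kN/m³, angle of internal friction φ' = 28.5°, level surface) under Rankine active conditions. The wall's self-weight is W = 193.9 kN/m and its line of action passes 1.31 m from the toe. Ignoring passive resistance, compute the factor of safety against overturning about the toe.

K_a = tan²(45° − 28.5°/2) = 0.3540.
P_a = ½K_aγH² = 0.5×0.3540×18.6×4.0² = 52.67 kN/m, acting at H/3 = 1.333 m above the base.
Overturning moment M_o = P_a × H/3 = 52.67 × 1.333 = 70.22.
Resisting moment M_r = W × 1.31 = 193.9 × 1.31 = 254.0.
FS_overturning = M_r/M_o = 254.0/70.22 = 3.617.

3.62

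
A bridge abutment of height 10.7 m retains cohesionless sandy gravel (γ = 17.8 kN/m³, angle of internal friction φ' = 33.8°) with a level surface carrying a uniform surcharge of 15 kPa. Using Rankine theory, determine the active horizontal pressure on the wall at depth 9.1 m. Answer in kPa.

50.5 kPa

K_a = (1 − sin φ)/(1 + sin φ) = 0.2851.
σ_v = γz + q = 17.8 × 9.1 + 15 = 177.0 kPa.
σ_h = K_a σ_v = 0.2851 × 177.0 = 50.46 kPa.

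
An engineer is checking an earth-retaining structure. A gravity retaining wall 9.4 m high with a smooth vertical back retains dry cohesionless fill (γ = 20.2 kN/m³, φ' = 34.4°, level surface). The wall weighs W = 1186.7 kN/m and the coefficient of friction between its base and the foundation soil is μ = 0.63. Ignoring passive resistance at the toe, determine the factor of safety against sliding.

3.01

K_a = tan²(45° − 34.4°/2) = 0.2780.
P_a = ½K_aγH² = 0.5×0.2780×20.2×9.4² = 248.1 kN/m, acting at H/3 = 3.133 m above the base.
FS_sliding = μW / P_a = 0.63×1186.7 / 248.1 = 3.014.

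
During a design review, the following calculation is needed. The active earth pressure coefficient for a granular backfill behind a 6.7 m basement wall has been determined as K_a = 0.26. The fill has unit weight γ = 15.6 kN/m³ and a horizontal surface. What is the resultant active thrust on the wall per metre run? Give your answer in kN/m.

91.0 kN/m

P = ½ K_a γ H² = 0.5 × 0.26 × 15.6 × 6.7² = 91.04 kN/m.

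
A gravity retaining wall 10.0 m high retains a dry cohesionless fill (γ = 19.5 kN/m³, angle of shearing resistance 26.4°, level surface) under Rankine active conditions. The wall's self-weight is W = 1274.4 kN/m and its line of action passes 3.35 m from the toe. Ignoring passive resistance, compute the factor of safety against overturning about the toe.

K_a = tan²(45° − 26.4°/2) = 0.3844.
P_a = ½K_aγH² = 0.5×0.3844×19.5×10.0² = 374.8 kN/m, acting at H/3 = 3.333 m above the base.
Overturning moment M_o = P_a × H/3 = 374.8 × 3.333 = 1249.
Resisting moment M_r = W × 3.35 = 1274.4 × 3.35 = 4269.
FS_overturning = M_r/M_o = 4269/1249 = 3.417.

3.42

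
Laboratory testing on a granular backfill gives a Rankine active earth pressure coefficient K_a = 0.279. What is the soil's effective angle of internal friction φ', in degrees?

K_a = tan²(45° − φ/2) ⇒ 45° − φ/2 = arctan(√0.279) = 27.84°.
φ = 2(45° − 27.84°) = 34.31°.

34.3°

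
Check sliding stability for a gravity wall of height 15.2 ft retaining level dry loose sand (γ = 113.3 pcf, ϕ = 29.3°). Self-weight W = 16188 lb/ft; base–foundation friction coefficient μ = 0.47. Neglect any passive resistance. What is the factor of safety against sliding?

1.70

K_a = tan²(45° − 29.3°/2) = 0.3428.
P_a = ½K_aγH² = 0.5×0.3428×113.3×15.2² = 4487 lb/ft, acting at H/3 = 5.067 ft above the base.
FS_sliding = μW / P_a = 0.47×16188 / 4487 = 1.696.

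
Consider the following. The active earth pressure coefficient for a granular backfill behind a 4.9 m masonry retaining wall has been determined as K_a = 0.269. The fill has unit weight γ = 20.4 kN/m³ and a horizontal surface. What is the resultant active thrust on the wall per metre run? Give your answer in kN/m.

P = ½ K_a γ H² = 0.5 × 0.269 × 20.4 × 4.9² = 65.88 kN/m.

65.9 kN/m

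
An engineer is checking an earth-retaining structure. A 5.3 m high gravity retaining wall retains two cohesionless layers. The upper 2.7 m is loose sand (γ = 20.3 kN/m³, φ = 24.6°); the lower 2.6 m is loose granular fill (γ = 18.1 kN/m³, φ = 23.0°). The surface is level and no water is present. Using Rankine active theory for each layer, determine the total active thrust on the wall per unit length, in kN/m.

K_a1 = tan²(45°−24.6°/2) = 0.4121; K_a2 = tan²(45°−23.0°/2) = 0.4381.
Layer 1: σ at base = K_a1 γ₁ h₁ = 22.59 kPa; P₁ = ½×22.59×2.7 = 30.50.
Layer 2: σ_v at top = γ₁h₁ = 54.81; σ_h top = K_a2×54.81 = 24.01; σ_h base = K_a2×(54.81+18.1×2.6) = 44.63.
P₂ = ½(24.01+44.63)×2.6 = 89.23. Total P_a = 30.50+89.23 = 119.7 kN/m.

120 kN/m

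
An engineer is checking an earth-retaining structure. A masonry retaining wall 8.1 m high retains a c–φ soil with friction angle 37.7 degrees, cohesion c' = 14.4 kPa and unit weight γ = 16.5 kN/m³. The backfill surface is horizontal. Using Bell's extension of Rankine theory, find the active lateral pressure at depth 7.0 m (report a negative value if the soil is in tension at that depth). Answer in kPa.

13.7 kPa

K_a = (1 − sin φ)/(1 + sin φ) = 0.2411.
σ_a = K_a γ z − 2c√K_a = 0.2411×16.5×7.0 − 2×14.4×0.4910 = 13.70 kPa.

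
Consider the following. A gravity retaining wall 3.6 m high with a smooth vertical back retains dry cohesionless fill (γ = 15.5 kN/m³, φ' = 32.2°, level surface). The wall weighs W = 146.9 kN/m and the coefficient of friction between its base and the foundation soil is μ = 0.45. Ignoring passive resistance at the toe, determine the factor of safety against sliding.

2.16

K_a = tan²(45° − 32.2°/2) = 0.3047.
P_a = ½K_aγH² = 0.5×0.3047×15.5×3.6² = 30.61 kN/m, acting at H/3 = 1.200 m above the base.
FS_sliding = μW / P_a = 0.45×146.9 / 30.61 = 2.160.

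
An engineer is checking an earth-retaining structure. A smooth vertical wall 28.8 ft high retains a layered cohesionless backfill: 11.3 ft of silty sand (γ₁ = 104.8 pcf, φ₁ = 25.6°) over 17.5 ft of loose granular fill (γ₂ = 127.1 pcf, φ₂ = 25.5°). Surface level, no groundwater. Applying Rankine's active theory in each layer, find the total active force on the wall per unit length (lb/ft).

18700 lb/ft

K_a1 = tan²(45°−25.6°/2) = 0.3966; K_a2 = tan²(45°−25.5°/2) = 0.3981.
Layer 1: σ at base = K_a1 γ₁ h₁ = 469.6 psf; P₁ = ½×469.6×11.3 = 2653.
Layer 2: σ_v at top = γ₁h₁ = 1184; σ_h top = K_a2×1184 = 471.4; σ_h base = K_a2×(1184+127.1×17.5) = 1357.
P₂ = ½(471.4+1357)×17.5 = 16000. Total P_a = 2653+16000 = 18650 lb/ft.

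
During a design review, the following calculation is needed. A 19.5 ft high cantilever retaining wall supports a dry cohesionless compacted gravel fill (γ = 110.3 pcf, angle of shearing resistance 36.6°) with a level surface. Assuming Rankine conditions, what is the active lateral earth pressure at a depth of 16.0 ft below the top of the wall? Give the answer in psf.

446 psf

K_a = (1 − sin φ)/(1 + sin φ) = 0.2530.
σ_h = K_a γ z = 0.2530 × 110.3 × 16.0 = 446.4 psf.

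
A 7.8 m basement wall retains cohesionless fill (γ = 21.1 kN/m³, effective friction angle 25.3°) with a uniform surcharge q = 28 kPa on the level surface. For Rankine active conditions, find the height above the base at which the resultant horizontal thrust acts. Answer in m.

2.93 m

K_a = 0.4012.
Triangular part P₁ = ½K_aγH² = 257.5 at H/3 = 2.600 m; rectangular part P₂ = K_a q H = 87.62 at H/2 = 3.900 m.
ȳ = (P₁·2.600 + P₂·3.900)/(P₁+P₂) = 2.930 m.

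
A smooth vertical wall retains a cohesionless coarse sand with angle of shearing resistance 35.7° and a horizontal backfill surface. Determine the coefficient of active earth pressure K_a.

K_a = (1 − sin φ)/(1 + sin φ) = (1 − sin 35.7°)/(1 + sin 35.7°) = 0.2630.

0.263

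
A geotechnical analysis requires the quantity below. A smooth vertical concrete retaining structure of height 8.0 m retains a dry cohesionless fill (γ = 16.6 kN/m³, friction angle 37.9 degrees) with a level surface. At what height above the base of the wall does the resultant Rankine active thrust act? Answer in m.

2.67 m

K_a = 0.2389.
The pressure distribution is triangular, so the resultant acts at H/3 above the base = 8.0/3 = 2.667 m.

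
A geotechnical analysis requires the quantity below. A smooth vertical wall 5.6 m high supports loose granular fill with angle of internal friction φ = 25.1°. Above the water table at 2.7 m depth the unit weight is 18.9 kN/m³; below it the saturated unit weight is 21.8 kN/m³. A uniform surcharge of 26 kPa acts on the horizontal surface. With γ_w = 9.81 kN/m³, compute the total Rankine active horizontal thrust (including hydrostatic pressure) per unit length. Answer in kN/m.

208 kN/m

K_a = tan²(45° − φ/2) = 0.4043.
γ' = 21.8 − 9.81 = 11.99 kN/m³. h₂ = H − d_w = 2.9 m.
σ'_h: at surface K_a·q = 10.51; at WT K_a(q+γd_w) = 31.14; at base K_a(q+γd_w+γ'h₂) = 45.20 kPa.
P₁ = ½(10.51+31.14)×2.7 = 56.23; P₂ = ½(31.14+45.20)×2.9 = 110.7; P_w = ½γ_w h₂² = 41.25.
Total = 56.23+110.7+41.25 = 208.2 kN/m.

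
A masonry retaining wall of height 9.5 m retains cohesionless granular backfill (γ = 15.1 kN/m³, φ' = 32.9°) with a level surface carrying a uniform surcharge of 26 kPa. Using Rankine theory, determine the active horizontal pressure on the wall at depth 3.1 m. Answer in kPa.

21.6 kPa

K_a = (1 − sin φ)/(1 + sin φ) = 0.2960.
σ_v = γz + q = 15.1 × 3.1 + 26 = 72.81 kPa.
σ_h = K_a σ_v = 0.2960 × 72.81 = 21.55 kPa.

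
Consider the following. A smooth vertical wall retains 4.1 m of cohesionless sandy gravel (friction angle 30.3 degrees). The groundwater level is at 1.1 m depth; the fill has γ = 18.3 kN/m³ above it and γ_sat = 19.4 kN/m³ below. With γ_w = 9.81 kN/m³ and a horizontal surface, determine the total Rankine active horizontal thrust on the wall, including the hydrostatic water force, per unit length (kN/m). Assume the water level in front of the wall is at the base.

81.9 kN/m

K_a = tan²(45° − φ/2) = 0.3293.
γ' = 19.4 − 9.81 = 9.590 kN/m³. Depth below WT = 3.0 m.
σ'_h at WT = K_a γ d_w = 6.629 kPa; at base = 6.629 + K_a γ' × 3.0 = 16.10 kPa.
P₁ (0–1.1 m) = ½×6.629×1.1 = 3.646. P₂ (1.1–4.1 m) = ½(6.629+16.10)×3.0 = 34.10.
P_w = ½ γ_w h₂² = 0.5×9.81×3.0² = 44.14. Total = 3.646+34.10+44.14 = 81.89 kN/m.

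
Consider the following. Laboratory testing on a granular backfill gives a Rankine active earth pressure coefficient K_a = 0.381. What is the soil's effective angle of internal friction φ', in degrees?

K_a = tan²(45° − φ/2) ⇒ 45° − φ/2 = arctan(√0.381) = 31.69°.
φ = 2(45° − 31.69°) = 26.63°.

26.6°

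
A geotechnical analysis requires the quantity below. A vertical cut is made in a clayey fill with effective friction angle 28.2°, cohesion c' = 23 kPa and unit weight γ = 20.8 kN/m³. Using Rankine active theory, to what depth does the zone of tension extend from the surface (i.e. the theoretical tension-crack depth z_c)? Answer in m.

3.70 m

K_a = tan²(45° − 28.2°/2) = 0.3582; √K_a = 0.5985.
The active pressure is zero where K_a γ z = 2c√K_a, so z_c = 2c/(γ√K_a) = 2×23/(20.8×0.5985) = 3.695 m.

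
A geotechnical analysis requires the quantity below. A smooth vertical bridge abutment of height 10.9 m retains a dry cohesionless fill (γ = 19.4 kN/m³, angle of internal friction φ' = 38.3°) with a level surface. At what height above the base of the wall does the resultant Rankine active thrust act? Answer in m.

3.63 m

K_a = 0.2347.
The pressure distribution is triangular, so the resultant acts at H/3 above the base = 10.9/3 = 3.633 m.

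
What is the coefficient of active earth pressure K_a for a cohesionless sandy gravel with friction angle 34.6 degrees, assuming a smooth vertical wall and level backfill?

K_a = (1 − sin φ)/(1 + sin φ) = (1 − sin 34.6°)/(1 + sin 34.6°) = 0.2756.

0.276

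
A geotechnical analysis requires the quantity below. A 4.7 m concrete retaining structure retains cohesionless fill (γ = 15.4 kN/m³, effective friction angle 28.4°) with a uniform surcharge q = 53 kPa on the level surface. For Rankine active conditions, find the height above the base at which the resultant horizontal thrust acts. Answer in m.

K_a = 0.3554.
Triangular part P₁ = ½K_aγH² = 60.44 at H/3 = 1.567 m; rectangular part P₂ = K_a q H = 88.52 at H/2 = 2.350 m.
ȳ = (P₁·1.567 + P₂·2.350)/(P₁+P₂) = 2.032 m.

2.03 m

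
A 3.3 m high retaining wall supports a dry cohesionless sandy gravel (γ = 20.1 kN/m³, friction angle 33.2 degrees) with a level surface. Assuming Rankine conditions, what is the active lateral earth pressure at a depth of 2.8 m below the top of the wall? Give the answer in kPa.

K_a = (1 − sin φ)/(1 + sin φ) = 0.2924.
σ_h = K_a γ z = 0.2924 × 20.1 × 2.8 = 16.45 kPa.

16.5 kPa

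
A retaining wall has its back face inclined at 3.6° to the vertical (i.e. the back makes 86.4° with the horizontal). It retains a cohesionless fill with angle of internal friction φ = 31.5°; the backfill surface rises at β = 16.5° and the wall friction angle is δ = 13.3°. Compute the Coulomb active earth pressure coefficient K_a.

K_a = sin²(α+φ) / [sin²α · sin(α−δ) · (1 + √{sin(φ+δ)sin(φ−β) / (sin(α−δ)sin(α+β))})²].
With α = 86.4°, φ = 31.5°, δ = 13.3°, β = 16.5°: K_a = 0.3940.

0.394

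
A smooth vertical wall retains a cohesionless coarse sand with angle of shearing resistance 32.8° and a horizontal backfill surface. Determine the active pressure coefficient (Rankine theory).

0.297

K_a = (1 − sin φ)/(1 + sin φ) = (1 − sin 32.8°)/(1 + sin 32.8°) = 0.2973.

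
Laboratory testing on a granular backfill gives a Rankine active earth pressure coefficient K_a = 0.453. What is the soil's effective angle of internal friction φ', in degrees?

22.1°

K_a = tan²(45° − φ/2) ⇒ 45° − φ/2 = arctan(√0.453) = 33.94°.
φ = 2(45° − 33.94°) = 22.11°.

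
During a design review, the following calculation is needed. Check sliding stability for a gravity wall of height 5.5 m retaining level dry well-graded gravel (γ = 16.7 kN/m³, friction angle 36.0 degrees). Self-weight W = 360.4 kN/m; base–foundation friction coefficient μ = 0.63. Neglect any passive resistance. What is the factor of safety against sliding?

K_a = tan²(45° − 36.0°/2) = 0.2596.
P_a = ½K_aγH² = 0.5×0.2596×16.7×5.5² = 65.58 kN/m, acting at H/3 = 1.833 m above the base.
FS_sliding = μW / P_a = 0.63×360.4 / 65.58 = 3.462.

3.46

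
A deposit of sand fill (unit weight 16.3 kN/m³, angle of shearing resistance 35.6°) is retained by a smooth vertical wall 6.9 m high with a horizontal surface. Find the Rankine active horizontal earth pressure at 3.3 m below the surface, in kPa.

14.2 kPa

K_a = (1 − sin φ)/(1 + sin φ) = 0.2641.
σ_h = K_a γ z = 0.2641 × 16.3 × 3.3 = 14.21 kPa.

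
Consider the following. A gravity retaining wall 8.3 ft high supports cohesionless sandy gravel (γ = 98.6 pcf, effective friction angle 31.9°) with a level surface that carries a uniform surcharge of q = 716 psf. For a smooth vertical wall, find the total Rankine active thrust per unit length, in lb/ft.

2880 lb/ft

K_a = tan²(45° − φ/2) = 0.3085.
Soil triangle: ½ K_a γ H² = 0.5×0.3085×98.6×8.3² = 1048 lb/ft.
Surcharge rectangle: K_a q H = 0.3085×716×8.3 = 1834 lb/ft.
Total = 1048 + 1834 = 2881 lb/ft.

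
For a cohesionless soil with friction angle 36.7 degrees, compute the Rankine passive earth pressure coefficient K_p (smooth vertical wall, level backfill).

K_p = (1 + sin φ)/(1 − sin φ) = tan²(45° + 36.7°/2) = 3.970.

3.97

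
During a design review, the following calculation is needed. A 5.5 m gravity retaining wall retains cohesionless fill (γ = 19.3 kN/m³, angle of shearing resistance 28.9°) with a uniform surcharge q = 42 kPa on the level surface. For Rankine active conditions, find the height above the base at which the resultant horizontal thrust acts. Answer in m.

2.24 m

K_a = 0.3484.
Triangular part P₁ = ½K_aγH² = 101.7 at H/3 = 1.833 m; rectangular part P₂ = K_a q H = 80.47 at H/2 = 2.750 m.
ȳ = (P₁·1.833 + P₂·2.750)/(P₁+P₂) = 2.238 m.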